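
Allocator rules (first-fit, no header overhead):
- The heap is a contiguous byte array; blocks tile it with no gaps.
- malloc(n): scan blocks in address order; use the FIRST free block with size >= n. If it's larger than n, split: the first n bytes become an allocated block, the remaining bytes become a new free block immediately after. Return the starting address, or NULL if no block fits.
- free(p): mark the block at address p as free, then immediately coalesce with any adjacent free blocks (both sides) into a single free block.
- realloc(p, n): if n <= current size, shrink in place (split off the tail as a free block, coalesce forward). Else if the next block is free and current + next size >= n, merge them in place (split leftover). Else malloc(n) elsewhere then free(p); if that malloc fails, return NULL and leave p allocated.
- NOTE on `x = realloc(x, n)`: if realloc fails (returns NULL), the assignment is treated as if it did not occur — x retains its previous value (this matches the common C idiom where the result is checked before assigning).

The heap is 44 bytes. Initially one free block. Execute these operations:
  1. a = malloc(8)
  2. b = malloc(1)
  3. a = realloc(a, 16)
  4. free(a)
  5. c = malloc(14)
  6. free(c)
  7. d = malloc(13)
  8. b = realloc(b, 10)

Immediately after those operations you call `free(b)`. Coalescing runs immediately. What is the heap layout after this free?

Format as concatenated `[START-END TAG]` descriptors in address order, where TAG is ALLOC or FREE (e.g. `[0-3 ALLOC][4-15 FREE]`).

Op 1: a = malloc(8) -> a = 0; heap: [0-7 ALLOC][8-43 FREE]
Op 2: b = malloc(1) -> b = 8; heap: [0-7 ALLOC][8-8 ALLOC][9-43 FREE]
Op 3: a = realloc(a, 16) -> a = 9; heap: [0-7 FREE][8-8 ALLOC][9-24 ALLOC][25-43 FREE]
Op 4: free(a) -> (freed a); heap: [0-7 FREE][8-8 ALLOC][9-43 FREE]
Op 5: c = malloc(14) -> c = 9; heap: [0-7 FREE][8-8 ALLOC][9-22 ALLOC][23-43 FREE]
Op 6: free(c) -> (freed c); heap: [0-7 FREE][8-8 ALLOC][9-43 FREE]
Op 7: d = malloc(13) -> d = 9; heap: [0-7 FREE][8-8 ALLOC][9-21 ALLOC][22-43 FREE]
Op 8: b = realloc(b, 10) -> b = 22; heap: [0-8 FREE][9-21 ALLOC][22-31 ALLOC][32-43 FREE]
free(b): b = 22 -> block [22-31 ALLOC]; mark free, coalesce with adjacent free neighbors -> [0-8 FREE][9-21 ALLOC][22-43 FREE]

Answer: [0-8 FREE][9-21 ALLOC][22-43 FREE]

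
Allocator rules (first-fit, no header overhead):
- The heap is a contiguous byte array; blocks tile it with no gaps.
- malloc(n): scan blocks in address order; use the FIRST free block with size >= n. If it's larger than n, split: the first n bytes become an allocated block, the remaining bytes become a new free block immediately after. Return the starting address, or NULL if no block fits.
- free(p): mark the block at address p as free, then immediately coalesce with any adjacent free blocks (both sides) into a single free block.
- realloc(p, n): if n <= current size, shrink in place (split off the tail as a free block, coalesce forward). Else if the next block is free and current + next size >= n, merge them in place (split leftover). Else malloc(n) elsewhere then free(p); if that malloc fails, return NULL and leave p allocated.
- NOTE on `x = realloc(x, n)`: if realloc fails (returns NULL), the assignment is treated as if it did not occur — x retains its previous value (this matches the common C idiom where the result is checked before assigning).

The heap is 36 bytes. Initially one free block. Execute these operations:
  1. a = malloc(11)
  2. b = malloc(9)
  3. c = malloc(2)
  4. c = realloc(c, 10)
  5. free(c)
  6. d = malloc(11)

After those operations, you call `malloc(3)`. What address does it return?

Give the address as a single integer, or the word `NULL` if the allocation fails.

Answer: 31

Derivation:
Op 1: a = malloc(11) -> a = 0; heap: [0-10 ALLOC][11-35 FREE]
Op 2: b = malloc(9) -> b = 11; heap: [0-10 ALLOC][11-19 ALLOC][20-35 FREE]
Op 3: c = malloc(2) -> c = 20; heap: [0-10 ALLOC][11-19 ALLOC][20-21 ALLOC][22-35 FREE]
Op 4: c = realloc(c, 10) -> c = 20; heap: [0-10 ALLOC][11-19 ALLOC][20-29 ALLOC][30-35 FREE]
Op 5: free(c) -> (freed c); heap: [0-10 ALLOC][11-19 ALLOC][20-35 FREE]
Op 6: d = malloc(11) -> d = 20; heap: [0-10 ALLOC][11-19 ALLOC][20-30 ALLOC][31-35 FREE]
malloc(3): first-fit scan over [0-10 ALLOC][11-19 ALLOC][20-30 ALLOC][31-35 FREE] -> 31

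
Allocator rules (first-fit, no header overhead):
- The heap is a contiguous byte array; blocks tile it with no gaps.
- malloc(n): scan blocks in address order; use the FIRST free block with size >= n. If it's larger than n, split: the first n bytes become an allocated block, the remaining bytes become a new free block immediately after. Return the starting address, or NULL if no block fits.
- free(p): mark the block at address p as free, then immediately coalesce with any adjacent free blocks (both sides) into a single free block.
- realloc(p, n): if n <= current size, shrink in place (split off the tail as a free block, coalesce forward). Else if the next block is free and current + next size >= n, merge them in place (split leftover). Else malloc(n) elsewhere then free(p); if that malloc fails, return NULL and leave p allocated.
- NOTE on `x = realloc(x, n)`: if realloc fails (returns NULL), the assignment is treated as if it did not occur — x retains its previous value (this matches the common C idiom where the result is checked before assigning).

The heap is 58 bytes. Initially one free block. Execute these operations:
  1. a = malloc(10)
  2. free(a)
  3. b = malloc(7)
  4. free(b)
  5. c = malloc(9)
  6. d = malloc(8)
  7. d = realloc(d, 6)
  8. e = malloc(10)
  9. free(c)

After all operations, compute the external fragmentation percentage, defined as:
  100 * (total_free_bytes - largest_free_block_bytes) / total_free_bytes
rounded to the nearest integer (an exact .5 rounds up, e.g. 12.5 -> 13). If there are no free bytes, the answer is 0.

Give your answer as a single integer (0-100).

Answer: 21

Derivation:
Op 1: a = malloc(10) -> a = 0; heap: [0-9 ALLOC][10-57 FREE]
Op 2: free(a) -> (freed a); heap: [0-57 FREE]
Op 3: b = malloc(7) -> b = 0; heap: [0-6 ALLOC][7-57 FREE]
Op 4: free(b) -> (freed b); heap: [0-57 FREE]
Op 5: c = malloc(9) -> c = 0; heap: [0-8 ALLOC][9-57 FREE]
Op 6: d = malloc(8) -> d = 9; heap: [0-8 ALLOC][9-16 ALLOC][17-57 FREE]
Op 7: d = realloc(d, 6) -> d = 9; heap: [0-8 ALLOC][9-14 ALLOC][15-57 FREE]
Op 8: e = malloc(10) -> e = 15; heap: [0-8 ALLOC][9-14 ALLOC][15-24 ALLOC][25-57 FREE]
Op 9: free(c) -> (freed c); heap: [0-8 FREE][9-14 ALLOC][15-24 ALLOC][25-57 FREE]
Free blocks: [9 33] total_free=42 largest=33 -> 100*(42-33)/42 = 900/42 ≈ 21.429 -> rounds to 21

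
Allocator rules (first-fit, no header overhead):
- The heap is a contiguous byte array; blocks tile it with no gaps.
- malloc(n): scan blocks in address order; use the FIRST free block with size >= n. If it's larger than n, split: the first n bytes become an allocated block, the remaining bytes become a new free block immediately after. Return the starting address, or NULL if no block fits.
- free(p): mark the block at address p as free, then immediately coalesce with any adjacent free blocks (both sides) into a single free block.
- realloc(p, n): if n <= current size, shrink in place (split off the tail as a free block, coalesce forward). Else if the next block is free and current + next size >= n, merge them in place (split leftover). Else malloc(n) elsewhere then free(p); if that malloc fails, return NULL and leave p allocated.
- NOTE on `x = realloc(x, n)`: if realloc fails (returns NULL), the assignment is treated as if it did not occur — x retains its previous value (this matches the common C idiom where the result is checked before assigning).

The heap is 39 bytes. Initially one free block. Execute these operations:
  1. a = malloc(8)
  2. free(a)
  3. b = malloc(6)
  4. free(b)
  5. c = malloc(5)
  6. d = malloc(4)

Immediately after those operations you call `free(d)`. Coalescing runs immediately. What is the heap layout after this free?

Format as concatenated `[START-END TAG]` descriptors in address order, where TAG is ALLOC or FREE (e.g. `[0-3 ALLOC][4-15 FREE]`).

Answer: [0-4 ALLOC][5-38 FREE]

Derivation:
Op 1: a = malloc(8) -> a = 0; heap: [0-7 ALLOC][8-38 FREE]
Op 2: free(a) -> (freed a); heap: [0-38 FREE]
Op 3: b = malloc(6) -> b = 0; heap: [0-5 ALLOC][6-38 FREE]
Op 4: free(b) -> (freed b); heap: [0-38 FREE]
Op 5: c = malloc(5) -> c = 0; heap: [0-4 ALLOC][5-38 FREE]
Op 6: d = malloc(4) -> d = 5; heap: [0-4 ALLOC][5-8 ALLOC][9-38 FREE]
free(d): d = 5 -> block [5-8 ALLOC]; mark free, coalesce with adjacent free neighbors -> [0-4 ALLOC][5-38 FREE]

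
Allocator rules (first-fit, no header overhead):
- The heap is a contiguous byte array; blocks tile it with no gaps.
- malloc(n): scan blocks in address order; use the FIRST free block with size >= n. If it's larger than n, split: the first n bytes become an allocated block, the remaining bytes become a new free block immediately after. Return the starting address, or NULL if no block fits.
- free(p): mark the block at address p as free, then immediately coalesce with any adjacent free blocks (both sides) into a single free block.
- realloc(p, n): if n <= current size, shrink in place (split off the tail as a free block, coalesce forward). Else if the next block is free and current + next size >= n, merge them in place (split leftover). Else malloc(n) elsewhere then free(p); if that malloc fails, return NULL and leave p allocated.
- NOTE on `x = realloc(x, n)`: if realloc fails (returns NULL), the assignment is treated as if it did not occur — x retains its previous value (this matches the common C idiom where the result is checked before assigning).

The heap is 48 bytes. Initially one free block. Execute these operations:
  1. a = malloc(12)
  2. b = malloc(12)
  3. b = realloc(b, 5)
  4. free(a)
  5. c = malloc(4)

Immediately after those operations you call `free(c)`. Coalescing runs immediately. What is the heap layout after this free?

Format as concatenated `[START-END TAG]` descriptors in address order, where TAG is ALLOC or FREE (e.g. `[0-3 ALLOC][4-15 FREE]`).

Op 1: a = malloc(12) -> a = 0; heap: [0-11 ALLOC][12-47 FREE]
Op 2: b = malloc(12) -> b = 12; heap: [0-11 ALLOC][12-23 ALLOC][24-47 FREE]
Op 3: b = realloc(b, 5) -> b = 12; heap: [0-11 ALLOC][12-16 ALLOC][17-47 FREE]
Op 4: free(a) -> (freed a); heap: [0-11 FREE][12-16 ALLOC][17-47 FREE]
Op 5: c = malloc(4) -> c = 0; heap: [0-3 ALLOC][4-11 FREE][12-16 ALLOC][17-47 FREE]
free(c): c = 0 -> block [0-3 ALLOC]; mark free, coalesce with adjacent free neighbors -> [0-11 FREE][12-16 ALLOC][17-47 FREE]

Answer: [0-11 FREE][12-16 ALLOC][17-47 FREE]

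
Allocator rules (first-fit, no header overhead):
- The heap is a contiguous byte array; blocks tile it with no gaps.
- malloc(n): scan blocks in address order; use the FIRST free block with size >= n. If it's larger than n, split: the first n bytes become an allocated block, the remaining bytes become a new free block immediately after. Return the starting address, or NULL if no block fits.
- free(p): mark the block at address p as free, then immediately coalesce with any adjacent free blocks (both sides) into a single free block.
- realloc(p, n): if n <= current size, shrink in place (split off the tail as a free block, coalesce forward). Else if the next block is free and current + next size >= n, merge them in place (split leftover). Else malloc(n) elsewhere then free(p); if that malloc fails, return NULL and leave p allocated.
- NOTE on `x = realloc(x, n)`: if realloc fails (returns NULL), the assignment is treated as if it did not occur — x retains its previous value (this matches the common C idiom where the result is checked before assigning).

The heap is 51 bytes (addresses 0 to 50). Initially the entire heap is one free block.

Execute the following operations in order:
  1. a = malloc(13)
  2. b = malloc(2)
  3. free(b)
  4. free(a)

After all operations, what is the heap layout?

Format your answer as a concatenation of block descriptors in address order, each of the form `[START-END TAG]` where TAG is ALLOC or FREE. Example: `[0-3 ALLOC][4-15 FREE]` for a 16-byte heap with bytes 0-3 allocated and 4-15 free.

Answer: [0-50 FREE]

Derivation:
Op 1: a = malloc(13) -> a = 0; heap: [0-12 ALLOC][13-50 FREE]
Op 2: b = malloc(2) -> b = 13; heap: [0-12 ALLOC][13-14 ALLOC][15-50 FREE]
Op 3: free(b) -> (freed b); heap: [0-12 ALLOC][13-50 FREE]
Op 4: free(a) -> (freed a); heap: [0-50 FREE]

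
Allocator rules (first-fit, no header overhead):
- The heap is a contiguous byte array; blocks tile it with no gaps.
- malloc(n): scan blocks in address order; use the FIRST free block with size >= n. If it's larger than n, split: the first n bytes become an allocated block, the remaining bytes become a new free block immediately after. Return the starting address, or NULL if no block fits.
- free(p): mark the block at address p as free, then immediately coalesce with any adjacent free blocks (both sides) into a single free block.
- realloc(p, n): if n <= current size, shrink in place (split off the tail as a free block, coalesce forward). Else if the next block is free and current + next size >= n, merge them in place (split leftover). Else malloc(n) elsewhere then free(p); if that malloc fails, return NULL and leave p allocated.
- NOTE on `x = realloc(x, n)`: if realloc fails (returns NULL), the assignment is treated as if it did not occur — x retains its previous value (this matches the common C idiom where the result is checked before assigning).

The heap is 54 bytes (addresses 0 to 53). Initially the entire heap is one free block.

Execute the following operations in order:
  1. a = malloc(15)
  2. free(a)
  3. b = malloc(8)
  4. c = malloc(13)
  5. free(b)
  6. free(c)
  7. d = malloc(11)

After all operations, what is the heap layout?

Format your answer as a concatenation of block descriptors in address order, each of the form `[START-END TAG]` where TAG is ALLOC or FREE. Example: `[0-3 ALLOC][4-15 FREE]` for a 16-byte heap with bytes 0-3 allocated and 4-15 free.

Answer: [0-10 ALLOC][11-53 FREE]

Derivation:
Op 1: a = malloc(15) -> a = 0; heap: [0-14 ALLOC][15-53 FREE]
Op 2: free(a) -> (freed a); heap: [0-53 FREE]
Op 3: b = malloc(8) -> b = 0; heap: [0-7 ALLOC][8-53 FREE]
Op 4: c = malloc(13) -> c = 8; heap: [0-7 ALLOC][8-20 ALLOC][21-53 FREE]
Op 5: free(b) -> (freed b); heap: [0-7 FREE][8-20 ALLOC][21-53 FREE]
Op 6: free(c) -> (freed c); heap: [0-53 FREE]
Op 7: d = malloc(11) -> d = 0; heap: [0-10 ALLOC][11-53 FREE]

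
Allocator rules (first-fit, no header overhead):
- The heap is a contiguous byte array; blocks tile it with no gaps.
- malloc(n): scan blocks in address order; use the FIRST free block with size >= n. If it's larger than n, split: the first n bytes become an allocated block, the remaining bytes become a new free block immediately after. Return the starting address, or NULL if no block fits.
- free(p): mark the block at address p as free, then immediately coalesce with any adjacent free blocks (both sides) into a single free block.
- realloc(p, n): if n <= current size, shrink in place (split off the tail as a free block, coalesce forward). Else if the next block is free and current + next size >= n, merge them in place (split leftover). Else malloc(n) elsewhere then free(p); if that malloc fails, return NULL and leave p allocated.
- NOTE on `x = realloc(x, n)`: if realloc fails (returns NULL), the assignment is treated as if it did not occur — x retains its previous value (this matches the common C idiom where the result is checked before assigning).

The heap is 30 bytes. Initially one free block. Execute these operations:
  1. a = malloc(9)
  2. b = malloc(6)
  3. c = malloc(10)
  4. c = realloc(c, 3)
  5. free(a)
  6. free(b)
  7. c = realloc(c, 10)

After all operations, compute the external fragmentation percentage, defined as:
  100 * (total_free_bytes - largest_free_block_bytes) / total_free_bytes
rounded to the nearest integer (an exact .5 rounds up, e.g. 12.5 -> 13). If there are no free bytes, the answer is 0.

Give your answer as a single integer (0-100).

Op 1: a = malloc(9) -> a = 0; heap: [0-8 ALLOC][9-29 FREE]
Op 2: b = malloc(6) -> b = 9; heap: [0-8 ALLOC][9-14 ALLOC][15-29 FREE]
Op 3: c = malloc(10) -> c = 15; heap: [0-8 ALLOC][9-14 ALLOC][15-24 ALLOC][25-29 FREE]
Op 4: c = realloc(c, 3) -> c = 15; heap: [0-8 ALLOC][9-14 ALLOC][15-17 ALLOC][18-29 FREE]
Op 5: free(a) -> (freed a); heap: [0-8 FREE][9-14 ALLOC][15-17 ALLOC][18-29 FREE]
Op 6: free(b) -> (freed b); heap: [0-14 FREE][15-17 ALLOC][18-29 FREE]
Op 7: c = realloc(c, 10) -> c = 15; heap: [0-14 FREE][15-24 ALLOC][25-29 FREE]
Free blocks: [15 5] total_free=20 largest=15 -> 100*(20-15)/20 = 500/20 = 25

Answer: 25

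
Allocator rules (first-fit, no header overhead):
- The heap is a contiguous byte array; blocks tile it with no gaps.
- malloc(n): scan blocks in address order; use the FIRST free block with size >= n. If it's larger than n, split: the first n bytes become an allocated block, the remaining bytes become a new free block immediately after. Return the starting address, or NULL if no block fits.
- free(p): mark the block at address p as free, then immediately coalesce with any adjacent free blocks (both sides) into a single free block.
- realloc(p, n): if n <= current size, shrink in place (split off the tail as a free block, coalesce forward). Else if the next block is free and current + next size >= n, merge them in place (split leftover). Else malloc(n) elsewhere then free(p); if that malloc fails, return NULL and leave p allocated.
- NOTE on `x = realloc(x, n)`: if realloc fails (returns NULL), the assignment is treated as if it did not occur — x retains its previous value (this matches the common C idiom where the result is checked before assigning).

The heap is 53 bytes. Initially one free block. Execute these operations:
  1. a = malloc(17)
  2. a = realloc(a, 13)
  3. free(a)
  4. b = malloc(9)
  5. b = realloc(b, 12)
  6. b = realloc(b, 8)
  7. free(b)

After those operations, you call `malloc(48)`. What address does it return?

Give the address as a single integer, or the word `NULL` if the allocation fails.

Answer: 0

Derivation:
Op 1: a = malloc(17) -> a = 0; heap: [0-16 ALLOC][17-52 FREE]
Op 2: a = realloc(a, 13) -> a = 0; heap: [0-12 ALLOC][13-52 FREE]
Op 3: free(a) -> (freed a); heap: [0-52 FREE]
Op 4: b = malloc(9) -> b = 0; heap: [0-8 ALLOC][9-52 FREE]
Op 5: b = realloc(b, 12) -> b = 0; heap: [0-11 ALLOC][12-52 FREE]
Op 6: b = realloc(b, 8) -> b = 0; heap: [0-7 ALLOC][8-52 FREE]
Op 7: free(b) -> (freed b); heap: [0-52 FREE]
malloc(48): first-fit scan over [0-52 FREE] -> 0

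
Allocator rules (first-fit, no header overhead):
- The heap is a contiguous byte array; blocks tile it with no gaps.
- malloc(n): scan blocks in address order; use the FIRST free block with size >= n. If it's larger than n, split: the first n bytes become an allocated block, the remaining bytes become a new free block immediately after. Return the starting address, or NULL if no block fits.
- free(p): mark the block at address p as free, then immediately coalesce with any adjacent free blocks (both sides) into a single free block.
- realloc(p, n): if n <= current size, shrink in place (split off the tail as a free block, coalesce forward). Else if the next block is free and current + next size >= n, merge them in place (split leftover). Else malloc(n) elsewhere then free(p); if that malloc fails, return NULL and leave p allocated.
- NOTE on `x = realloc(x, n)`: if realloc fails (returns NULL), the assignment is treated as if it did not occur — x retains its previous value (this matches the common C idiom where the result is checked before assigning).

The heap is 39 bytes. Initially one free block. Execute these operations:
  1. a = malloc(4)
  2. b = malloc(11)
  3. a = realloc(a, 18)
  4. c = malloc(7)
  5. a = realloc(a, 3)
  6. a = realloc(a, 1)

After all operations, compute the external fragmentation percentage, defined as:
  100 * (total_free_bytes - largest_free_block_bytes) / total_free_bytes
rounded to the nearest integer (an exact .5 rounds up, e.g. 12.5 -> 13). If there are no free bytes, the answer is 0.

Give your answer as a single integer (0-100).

Answer: 15

Derivation:
Op 1: a = malloc(4) -> a = 0; heap: [0-3 ALLOC][4-38 FREE]
Op 2: b = malloc(11) -> b = 4; heap: [0-3 ALLOC][4-14 ALLOC][15-38 FREE]
Op 3: a = realloc(a, 18) -> a = 15; heap: [0-3 FREE][4-14 ALLOC][15-32 ALLOC][33-38 FREE]
Op 4: c = malloc(7) -> c = NULL; heap: [0-3 FREE][4-14 ALLOC][15-32 ALLOC][33-38 FREE]
Op 5: a = realloc(a, 3) -> a = 15; heap: [0-3 FREE][4-14 ALLOC][15-17 ALLOC][18-38 FREE]
Op 6: a = realloc(a, 1) -> a = 15; heap: [0-3 FREE][4-14 ALLOC][15-15 ALLOC][16-38 FREE]
Free blocks: [4 23] total_free=27 largest=23 -> 100*(27-23)/27 = 400/27 ≈ 14.815 -> rounds to 15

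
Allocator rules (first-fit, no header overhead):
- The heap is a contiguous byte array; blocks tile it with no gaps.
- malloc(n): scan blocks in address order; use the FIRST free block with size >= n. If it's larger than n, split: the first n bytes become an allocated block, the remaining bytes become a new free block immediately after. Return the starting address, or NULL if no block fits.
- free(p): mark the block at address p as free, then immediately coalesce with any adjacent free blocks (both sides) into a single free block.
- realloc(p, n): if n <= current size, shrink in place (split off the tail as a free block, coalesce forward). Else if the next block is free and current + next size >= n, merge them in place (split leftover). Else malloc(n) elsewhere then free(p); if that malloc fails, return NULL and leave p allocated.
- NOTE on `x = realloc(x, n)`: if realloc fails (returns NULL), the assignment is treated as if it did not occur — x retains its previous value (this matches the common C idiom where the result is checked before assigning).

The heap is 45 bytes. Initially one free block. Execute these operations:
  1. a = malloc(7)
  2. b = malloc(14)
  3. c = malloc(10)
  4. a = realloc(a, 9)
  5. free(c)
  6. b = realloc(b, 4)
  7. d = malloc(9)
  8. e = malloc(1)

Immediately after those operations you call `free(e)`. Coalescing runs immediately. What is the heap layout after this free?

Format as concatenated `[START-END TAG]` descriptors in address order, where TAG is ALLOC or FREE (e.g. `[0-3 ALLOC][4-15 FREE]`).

Op 1: a = malloc(7) -> a = 0; heap: [0-6 ALLOC][7-44 FREE]
Op 2: b = malloc(14) -> b = 7; heap: [0-6 ALLOC][7-20 ALLOC][21-44 FREE]
Op 3: c = malloc(10) -> c = 21; heap: [0-6 ALLOC][7-20 ALLOC][21-30 ALLOC][31-44 FREE]
Op 4: a = realloc(a, 9) -> a = 31; heap: [0-6 FREE][7-20 ALLOC][21-30 ALLOC][31-39 ALLOC][40-44 FREE]
Op 5: free(c) -> (freed c); heap: [0-6 FREE][7-20 ALLOC][21-30 FREE][31-39 ALLOC][40-44 FREE]
Op 6: b = realloc(b, 4) -> b = 7; heap: [0-6 FREE][7-10 ALLOC][11-30 FREE][31-39 ALLOC][40-44 FREE]
Op 7: d = malloc(9) -> d = 11; heap: [0-6 FREE][7-10 ALLOC][11-19 ALLOC][20-30 FREE][31-39 ALLOC][40-44 FREE]
Op 8: e = malloc(1) -> e = 0; heap: [0-0 ALLOC][1-6 FREE][7-10 ALLOC][11-19 ALLOC][20-30 FREE][31-39 ALLOC][40-44 FREE]
free(e): e = 0 -> block [0-0 ALLOC]; mark free, coalesce with adjacent free neighbors -> [0-6 FREE][7-10 ALLOC][11-19 ALLOC][20-30 FREE][31-39 ALLOC][40-44 FREE]

Answer: [0-6 FREE][7-10 ALLOC][11-19 ALLOC][20-30 FREE][31-39 ALLOC][40-44 FREE]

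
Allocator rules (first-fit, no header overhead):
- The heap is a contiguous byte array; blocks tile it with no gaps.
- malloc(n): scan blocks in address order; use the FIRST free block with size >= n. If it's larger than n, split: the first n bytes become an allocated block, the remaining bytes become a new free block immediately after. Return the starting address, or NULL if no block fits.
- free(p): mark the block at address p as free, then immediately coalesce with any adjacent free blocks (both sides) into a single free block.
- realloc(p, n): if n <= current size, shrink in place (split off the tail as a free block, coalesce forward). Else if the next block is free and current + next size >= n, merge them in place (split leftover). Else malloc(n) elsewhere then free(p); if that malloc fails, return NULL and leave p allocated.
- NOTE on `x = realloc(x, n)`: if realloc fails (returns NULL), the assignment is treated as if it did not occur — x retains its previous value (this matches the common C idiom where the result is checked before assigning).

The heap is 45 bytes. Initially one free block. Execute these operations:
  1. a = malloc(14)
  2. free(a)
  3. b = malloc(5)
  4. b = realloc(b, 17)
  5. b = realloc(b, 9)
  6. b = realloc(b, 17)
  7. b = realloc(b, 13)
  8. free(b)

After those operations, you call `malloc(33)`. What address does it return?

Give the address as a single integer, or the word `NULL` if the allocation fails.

Op 1: a = malloc(14) -> a = 0; heap: [0-13 ALLOC][14-44 FREE]
Op 2: free(a) -> (freed a); heap: [0-44 FREE]
Op 3: b = malloc(5) -> b = 0; heap: [0-4 ALLOC][5-44 FREE]
Op 4: b = realloc(b, 17) -> b = 0; heap: [0-16 ALLOC][17-44 FREE]
Op 5: b = realloc(b, 9) -> b = 0; heap: [0-8 ALLOC][9-44 FREE]
Op 6: b = realloc(b, 17) -> b = 0; heap: [0-16 ALLOC][17-44 FREE]
Op 7: b = realloc(b, 13) -> b = 0; heap: [0-12 ALLOC][13-44 FREE]
Op 8: free(b) -> (freed b); heap: [0-44 FREE]
malloc(33): first-fit scan over [0-44 FREE] -> 0

Answer: 0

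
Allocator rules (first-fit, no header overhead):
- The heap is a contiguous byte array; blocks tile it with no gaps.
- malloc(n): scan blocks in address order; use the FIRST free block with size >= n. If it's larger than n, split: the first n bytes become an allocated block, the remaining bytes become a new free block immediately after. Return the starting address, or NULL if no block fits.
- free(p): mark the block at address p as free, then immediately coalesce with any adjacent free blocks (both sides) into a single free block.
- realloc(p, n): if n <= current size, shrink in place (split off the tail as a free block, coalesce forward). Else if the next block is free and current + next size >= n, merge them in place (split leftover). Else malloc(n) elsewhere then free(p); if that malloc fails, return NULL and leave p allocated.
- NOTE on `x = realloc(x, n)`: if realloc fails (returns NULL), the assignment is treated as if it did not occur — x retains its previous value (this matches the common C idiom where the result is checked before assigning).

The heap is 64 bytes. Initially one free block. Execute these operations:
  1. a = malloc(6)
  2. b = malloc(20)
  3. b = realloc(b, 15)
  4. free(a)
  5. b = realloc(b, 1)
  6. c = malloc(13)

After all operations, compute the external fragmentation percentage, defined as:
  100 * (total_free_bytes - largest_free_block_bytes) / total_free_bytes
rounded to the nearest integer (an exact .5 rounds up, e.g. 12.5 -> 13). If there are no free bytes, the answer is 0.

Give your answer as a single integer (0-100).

Op 1: a = malloc(6) -> a = 0; heap: [0-5 ALLOC][6-63 FREE]
Op 2: b = malloc(20) -> b = 6; heap: [0-5 ALLOC][6-25 ALLOC][26-63 FREE]
Op 3: b = realloc(b, 15) -> b = 6; heap: [0-5 ALLOC][6-20 ALLOC][21-63 FREE]
Op 4: free(a) -> (freed a); heap: [0-5 FREE][6-20 ALLOC][21-63 FREE]
Op 5: b = realloc(b, 1) -> b = 6; heap: [0-5 FREE][6-6 ALLOC][7-63 FREE]
Op 6: c = malloc(13) -> c = 7; heap: [0-5 FREE][6-6 ALLOC][7-19 ALLOC][20-63 FREE]
Free blocks: [6 44] total_free=50 largest=44 -> 100*(50-44)/50 = 600/50 = 12

Answer: 12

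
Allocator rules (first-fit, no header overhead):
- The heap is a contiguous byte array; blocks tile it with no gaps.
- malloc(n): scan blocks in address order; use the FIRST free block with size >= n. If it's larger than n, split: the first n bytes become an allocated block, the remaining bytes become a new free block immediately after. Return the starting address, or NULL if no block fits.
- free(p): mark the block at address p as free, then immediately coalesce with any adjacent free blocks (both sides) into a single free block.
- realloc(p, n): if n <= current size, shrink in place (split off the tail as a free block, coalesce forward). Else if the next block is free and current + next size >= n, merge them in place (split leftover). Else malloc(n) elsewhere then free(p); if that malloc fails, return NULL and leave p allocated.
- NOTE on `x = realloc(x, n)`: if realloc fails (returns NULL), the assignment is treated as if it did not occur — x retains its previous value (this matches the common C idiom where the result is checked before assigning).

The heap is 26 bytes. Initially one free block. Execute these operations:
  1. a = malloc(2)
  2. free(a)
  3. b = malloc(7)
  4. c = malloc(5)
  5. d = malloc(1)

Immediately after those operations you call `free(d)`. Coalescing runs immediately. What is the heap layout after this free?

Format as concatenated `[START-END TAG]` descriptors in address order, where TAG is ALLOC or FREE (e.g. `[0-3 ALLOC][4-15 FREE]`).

Answer: [0-6 ALLOC][7-11 ALLOC][12-25 FREE]

Derivation:
Op 1: a = malloc(2) -> a = 0; heap: [0-1 ALLOC][2-25 FREE]
Op 2: free(a) -> (freed a); heap: [0-25 FREE]
Op 3: b = malloc(7) -> b = 0; heap: [0-6 ALLOC][7-25 FREE]
Op 4: c = malloc(5) -> c = 7; heap: [0-6 ALLOC][7-11 ALLOC][12-25 FREE]
Op 5: d = malloc(1) -> d = 12; heap: [0-6 ALLOC][7-11 ALLOC][12-12 ALLOC][13-25 FREE]
free(d): d = 12 -> block [12-12 ALLOC]; mark free, coalesce with adjacent free neighbors -> [0-6 ALLOC][7-11 ALLOC][12-25 FREE]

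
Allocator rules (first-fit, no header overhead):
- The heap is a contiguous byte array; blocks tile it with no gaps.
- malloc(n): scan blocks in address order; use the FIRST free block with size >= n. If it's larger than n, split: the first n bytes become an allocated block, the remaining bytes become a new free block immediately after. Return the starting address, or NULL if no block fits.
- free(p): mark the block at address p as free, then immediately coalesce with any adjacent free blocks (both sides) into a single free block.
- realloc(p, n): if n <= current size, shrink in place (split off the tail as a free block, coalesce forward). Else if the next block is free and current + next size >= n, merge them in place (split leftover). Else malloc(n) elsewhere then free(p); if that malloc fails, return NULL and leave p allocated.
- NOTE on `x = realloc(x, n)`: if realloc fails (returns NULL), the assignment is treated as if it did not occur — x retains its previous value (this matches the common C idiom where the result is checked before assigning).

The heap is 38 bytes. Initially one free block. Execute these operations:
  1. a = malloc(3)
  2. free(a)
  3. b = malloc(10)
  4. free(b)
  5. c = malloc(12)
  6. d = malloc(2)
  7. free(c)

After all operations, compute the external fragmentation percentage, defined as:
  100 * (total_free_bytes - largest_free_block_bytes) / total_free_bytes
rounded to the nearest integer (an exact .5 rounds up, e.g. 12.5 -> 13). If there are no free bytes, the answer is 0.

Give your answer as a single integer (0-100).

Op 1: a = malloc(3) -> a = 0; heap: [0-2 ALLOC][3-37 FREE]
Op 2: free(a) -> (freed a); heap: [0-37 FREE]
Op 3: b = malloc(10) -> b = 0; heap: [0-9 ALLOC][10-37 FREE]
Op 4: free(b) -> (freed b); heap: [0-37 FREE]
Op 5: c = malloc(12) -> c = 0; heap: [0-11 ALLOC][12-37 FREE]
Op 6: d = malloc(2) -> d = 12; heap: [0-11 ALLOC][12-13 ALLOC][14-37 FREE]
Op 7: free(c) -> (freed c); heap: [0-11 FREE][12-13 ALLOC][14-37 FREE]
Free blocks: [12 24] total_free=36 largest=24 -> 100*(36-24)/36 = 1200/36 ≈ 33.333 -> rounds to 33

Answer: 33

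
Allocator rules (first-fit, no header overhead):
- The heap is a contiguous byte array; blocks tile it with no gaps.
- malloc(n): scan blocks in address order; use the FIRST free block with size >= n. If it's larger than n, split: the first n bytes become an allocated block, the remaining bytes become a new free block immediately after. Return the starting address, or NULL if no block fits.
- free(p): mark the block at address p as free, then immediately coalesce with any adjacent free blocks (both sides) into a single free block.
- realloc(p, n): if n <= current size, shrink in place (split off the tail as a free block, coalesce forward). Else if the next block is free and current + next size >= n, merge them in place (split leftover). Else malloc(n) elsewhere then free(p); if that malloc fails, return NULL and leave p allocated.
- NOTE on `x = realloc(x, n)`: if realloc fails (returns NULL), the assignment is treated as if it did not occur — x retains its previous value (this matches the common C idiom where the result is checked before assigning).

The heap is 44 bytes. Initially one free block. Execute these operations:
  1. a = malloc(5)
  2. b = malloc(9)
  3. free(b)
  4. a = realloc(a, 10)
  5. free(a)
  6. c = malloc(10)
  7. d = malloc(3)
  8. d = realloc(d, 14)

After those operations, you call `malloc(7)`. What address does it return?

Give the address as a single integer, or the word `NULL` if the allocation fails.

Op 1: a = malloc(5) -> a = 0; heap: [0-4 ALLOC][5-43 FREE]
Op 2: b = malloc(9) -> b = 5; heap: [0-4 ALLOC][5-13 ALLOC][14-43 FREE]
Op 3: free(b) -> (freed b); heap: [0-4 ALLOC][5-43 FREE]
Op 4: a = realloc(a, 10) -> a = 0; heap: [0-9 ALLOC][10-43 FREE]
Op 5: free(a) -> (freed a); heap: [0-43 FREE]
Op 6: c = malloc(10) -> c = 0; heap: [0-9 ALLOC][10-43 FREE]
Op 7: d = malloc(3) -> d = 10; heap: [0-9 ALLOC][10-12 ALLOC][13-43 FREE]
Op 8: d = realloc(d, 14) -> d = 10; heap: [0-9 ALLOC][10-23 ALLOC][24-43 FREE]
malloc(7): first-fit scan over [0-9 ALLOC][10-23 ALLOC][24-43 FREE] -> 24

Answer: 24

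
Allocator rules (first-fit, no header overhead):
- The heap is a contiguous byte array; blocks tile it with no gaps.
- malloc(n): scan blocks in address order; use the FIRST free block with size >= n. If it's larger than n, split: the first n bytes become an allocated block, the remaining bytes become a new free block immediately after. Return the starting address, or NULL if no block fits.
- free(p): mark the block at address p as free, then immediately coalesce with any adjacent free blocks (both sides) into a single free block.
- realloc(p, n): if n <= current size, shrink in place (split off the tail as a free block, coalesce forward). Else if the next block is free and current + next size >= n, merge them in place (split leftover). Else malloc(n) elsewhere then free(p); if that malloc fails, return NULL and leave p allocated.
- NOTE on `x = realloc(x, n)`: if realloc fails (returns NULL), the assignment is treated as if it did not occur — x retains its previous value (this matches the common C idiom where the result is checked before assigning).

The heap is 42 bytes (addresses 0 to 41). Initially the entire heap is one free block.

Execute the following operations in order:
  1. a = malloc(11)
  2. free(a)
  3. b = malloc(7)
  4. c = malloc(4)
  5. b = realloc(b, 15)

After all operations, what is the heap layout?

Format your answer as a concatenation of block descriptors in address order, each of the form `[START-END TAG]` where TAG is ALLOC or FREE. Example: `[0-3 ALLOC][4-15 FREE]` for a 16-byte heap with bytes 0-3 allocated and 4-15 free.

Answer: [0-6 FREE][7-10 ALLOC][11-25 ALLOC][26-41 FREE]

Derivation:
Op 1: a = malloc(11) -> a = 0; heap: [0-10 ALLOC][11-41 FREE]
Op 2: free(a) -> (freed a); heap: [0-41 FREE]
Op 3: b = malloc(7) -> b = 0; heap: [0-6 ALLOC][7-41 FREE]
Op 4: c = malloc(4) -> c = 7; heap: [0-6 ALLOC][7-10 ALLOC][11-41 FREE]
Op 5: b = realloc(b, 15) -> b = 11; heap: [0-6 FREE][7-10 ALLOC][11-25 ALLOC][26-41 FREE]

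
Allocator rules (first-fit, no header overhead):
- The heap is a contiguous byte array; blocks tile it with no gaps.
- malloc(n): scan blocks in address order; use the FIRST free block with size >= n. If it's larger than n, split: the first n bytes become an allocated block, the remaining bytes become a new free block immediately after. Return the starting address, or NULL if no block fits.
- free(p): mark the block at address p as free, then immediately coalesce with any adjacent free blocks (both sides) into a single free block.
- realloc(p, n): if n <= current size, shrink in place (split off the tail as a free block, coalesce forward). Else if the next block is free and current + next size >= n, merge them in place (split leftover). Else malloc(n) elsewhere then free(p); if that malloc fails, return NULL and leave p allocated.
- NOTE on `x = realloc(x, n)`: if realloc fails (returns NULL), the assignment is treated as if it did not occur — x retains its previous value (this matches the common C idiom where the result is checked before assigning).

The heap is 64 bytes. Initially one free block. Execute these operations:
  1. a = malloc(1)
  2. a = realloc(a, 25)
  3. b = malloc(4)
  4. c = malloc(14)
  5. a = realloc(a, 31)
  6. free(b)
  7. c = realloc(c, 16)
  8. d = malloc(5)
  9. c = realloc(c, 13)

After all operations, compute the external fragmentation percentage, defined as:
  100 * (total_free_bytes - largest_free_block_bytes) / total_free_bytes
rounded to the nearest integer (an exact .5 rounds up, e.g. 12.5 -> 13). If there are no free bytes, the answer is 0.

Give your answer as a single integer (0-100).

Answer: 33

Derivation:
Op 1: a = malloc(1) -> a = 0; heap: [0-0 ALLOC][1-63 FREE]
Op 2: a = realloc(a, 25) -> a = 0; heap: [0-24 ALLOC][25-63 FREE]
Op 3: b = malloc(4) -> b = 25; heap: [0-24 ALLOC][25-28 ALLOC][29-63 FREE]
Op 4: c = malloc(14) -> c = 29; heap: [0-24 ALLOC][25-28 ALLOC][29-42 ALLOC][43-63 FREE]
Op 5: a = realloc(a, 31) -> NULL (a unchanged); heap: [0-24 ALLOC][25-28 ALLOC][29-42 ALLOC][43-63 FREE]
Op 6: free(b) -> (freed b); heap: [0-24 ALLOC][25-28 FREE][29-42 ALLOC][43-63 FREE]
Op 7: c = realloc(c, 16) -> c = 29; heap: [0-24 ALLOC][25-28 FREE][29-44 ALLOC][45-63 FREE]
Op 8: d = malloc(5) -> d = 45; heap: [0-24 ALLOC][25-28 FREE][29-44 ALLOC][45-49 ALLOC][50-63 FREE]
Op 9: c = realloc(c, 13) -> c = 29; heap: [0-24 ALLOC][25-28 FREE][29-41 ALLOC][42-44 FREE][45-49 ALLOC][50-63 FREE]
Free blocks: [4 3 14] total_free=21 largest=14 -> 100*(21-14)/21 = 700/21 ≈ 33.333 -> rounds to 33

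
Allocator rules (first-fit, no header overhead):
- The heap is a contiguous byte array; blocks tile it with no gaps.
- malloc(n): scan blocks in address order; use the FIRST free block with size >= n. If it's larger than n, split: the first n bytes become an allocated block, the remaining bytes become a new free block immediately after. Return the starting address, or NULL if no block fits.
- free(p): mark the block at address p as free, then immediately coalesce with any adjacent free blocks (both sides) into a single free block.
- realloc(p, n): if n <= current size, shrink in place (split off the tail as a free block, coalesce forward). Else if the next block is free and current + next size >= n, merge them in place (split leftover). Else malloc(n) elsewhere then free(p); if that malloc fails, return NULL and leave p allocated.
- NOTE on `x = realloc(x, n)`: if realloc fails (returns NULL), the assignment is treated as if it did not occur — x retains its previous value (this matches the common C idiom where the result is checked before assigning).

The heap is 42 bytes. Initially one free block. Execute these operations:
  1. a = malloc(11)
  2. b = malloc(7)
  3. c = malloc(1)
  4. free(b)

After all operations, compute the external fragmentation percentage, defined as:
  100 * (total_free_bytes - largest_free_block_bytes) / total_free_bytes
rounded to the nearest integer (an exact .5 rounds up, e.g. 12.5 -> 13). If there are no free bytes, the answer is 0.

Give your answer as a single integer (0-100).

Answer: 23

Derivation:
Op 1: a = malloc(11) -> a = 0; heap: [0-10 ALLOC][11-41 FREE]
Op 2: b = malloc(7) -> b = 11; heap: [0-10 ALLOC][11-17 ALLOC][18-41 FREE]
Op 3: c = malloc(1) -> c = 18; heap: [0-10 ALLOC][11-17 ALLOC][18-18 ALLOC][19-41 FREE]
Op 4: free(b) -> (freed b); heap: [0-10 ALLOC][11-17 FREE][18-18 ALLOC][19-41 FREE]
Free blocks: [7 23] total_free=30 largest=23 -> 100*(30-23)/30 = 700/30 ≈ 23.333 -> rounds to 23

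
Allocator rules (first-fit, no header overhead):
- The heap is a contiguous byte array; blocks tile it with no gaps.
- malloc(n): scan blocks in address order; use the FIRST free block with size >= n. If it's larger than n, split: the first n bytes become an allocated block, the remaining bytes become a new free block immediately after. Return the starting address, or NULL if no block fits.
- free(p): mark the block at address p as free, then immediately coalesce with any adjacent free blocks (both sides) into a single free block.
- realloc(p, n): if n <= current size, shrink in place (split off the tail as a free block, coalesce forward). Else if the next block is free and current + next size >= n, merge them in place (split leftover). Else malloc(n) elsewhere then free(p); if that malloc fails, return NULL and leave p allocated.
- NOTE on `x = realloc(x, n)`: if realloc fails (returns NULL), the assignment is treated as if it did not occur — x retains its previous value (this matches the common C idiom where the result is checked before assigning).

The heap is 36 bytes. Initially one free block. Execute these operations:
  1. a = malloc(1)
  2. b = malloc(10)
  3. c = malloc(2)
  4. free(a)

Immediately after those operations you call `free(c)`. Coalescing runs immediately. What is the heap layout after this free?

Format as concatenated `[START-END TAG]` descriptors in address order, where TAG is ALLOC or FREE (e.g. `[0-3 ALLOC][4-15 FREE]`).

Answer: [0-0 FREE][1-10 ALLOC][11-35 FREE]

Derivation:
Op 1: a = malloc(1) -> a = 0; heap: [0-0 ALLOC][1-35 FREE]
Op 2: b = malloc(10) -> b = 1; heap: [0-0 ALLOC][1-10 ALLOC][11-35 FREE]
Op 3: c = malloc(2) -> c = 11; heap: [0-0 ALLOC][1-10 ALLOC][11-12 ALLOC][13-35 FREE]
Op 4: free(a) -> (freed a); heap: [0-0 FREE][1-10 ALLOC][11-12 ALLOC][13-35 FREE]
free(c): c = 11 -> block [11-12 ALLOC]; mark free, coalesce with adjacent free neighbors -> [0-0 FREE][1-10 ALLOC][11-35 FREE]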